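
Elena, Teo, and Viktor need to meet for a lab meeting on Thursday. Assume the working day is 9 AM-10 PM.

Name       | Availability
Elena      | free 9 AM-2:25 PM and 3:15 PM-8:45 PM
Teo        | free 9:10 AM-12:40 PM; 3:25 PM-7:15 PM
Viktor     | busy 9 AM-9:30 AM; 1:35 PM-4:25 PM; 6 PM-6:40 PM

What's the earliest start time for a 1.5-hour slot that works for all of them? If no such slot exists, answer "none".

Elena free: 09:00-14:25, 15:15-20:45.
Teo free: 09:10-12:40, 15:25-19:15.
Viktor free: 09:30-13:35, 16:25-18:00, 18:40-22:00 (invert busy blocks within the working day).
Elena ∩ Teo: 09:10-12:40, 15:25-19:15.
Elena ∩ Teo ∩ Viktor: 09:30-12:40, 16:25-18:00, 18:40-19:15.
The first common window of at least 90 minutes is 09:30-12:40, so the earliest start is 09:30.

09:30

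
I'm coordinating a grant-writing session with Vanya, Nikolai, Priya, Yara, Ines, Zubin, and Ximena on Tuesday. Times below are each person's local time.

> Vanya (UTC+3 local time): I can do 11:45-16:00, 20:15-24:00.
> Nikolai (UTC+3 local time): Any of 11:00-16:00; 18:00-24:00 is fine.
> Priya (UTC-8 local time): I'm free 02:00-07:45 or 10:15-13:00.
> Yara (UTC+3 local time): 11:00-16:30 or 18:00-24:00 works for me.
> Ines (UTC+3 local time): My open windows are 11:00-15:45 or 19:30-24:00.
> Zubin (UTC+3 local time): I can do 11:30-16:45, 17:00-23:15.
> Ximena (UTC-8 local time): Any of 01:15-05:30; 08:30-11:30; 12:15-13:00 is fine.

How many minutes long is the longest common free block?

Vanya in UTC: 08:45-13:00, 17:15-21:00 (subtract 3h to convert from UTC+3).
Nikolai in UTC: 08:00-13:00, 15:00-21:00 (subtract 3h to convert from UTC+3).
Priya in UTC: 10:00-15:45, 18:15-21:00 (add 8h to convert from UTC-8).
Yara in UTC: 08:00-13:30, 15:00-21:00 (subtract 3h to convert from UTC+3).
Ines in UTC: 08:00-12:45, 16:30-21:00 (subtract 3h to convert from UTC+3).
Zubin in UTC: 08:30-13:45, 14:00-20:15 (subtract 3h to convert from UTC+3).
Ximena in UTC: 09:15-13:30, 16:30-19:30, 20:15-21:00 (add 8h to convert from UTC-8).
Vanya ∩ Nikolai: 08:45-13:00, 17:15-21:00.
Vanya ∩ Nikolai ∩ Priya: 10:00-13:00, 18:15-21:00.
Vanya ∩ Nikolai ∩ Priya ∩ Yara: 10:00-13:00, 18:15-21:00.
Vanya ∩ Nikolai ∩ Priya ∩ Yara ∩ Ines: 10:00-12:45, 18:15-21:00.
Vanya ∩ Nikolai ∩ Priya ∩ Yara ∩ Ines ∩ Zubin: 10:00-12:45, 18:15-20:15.
Vanya ∩ Nikolai ∩ Priya ∩ Yara ∩ Ines ∩ Zubin ∩ Ximena: 10:00-12:45, 18:15-19:30.
Those are the intersection windows.
The longest is 10:00-12:45 at 165 minutes.

165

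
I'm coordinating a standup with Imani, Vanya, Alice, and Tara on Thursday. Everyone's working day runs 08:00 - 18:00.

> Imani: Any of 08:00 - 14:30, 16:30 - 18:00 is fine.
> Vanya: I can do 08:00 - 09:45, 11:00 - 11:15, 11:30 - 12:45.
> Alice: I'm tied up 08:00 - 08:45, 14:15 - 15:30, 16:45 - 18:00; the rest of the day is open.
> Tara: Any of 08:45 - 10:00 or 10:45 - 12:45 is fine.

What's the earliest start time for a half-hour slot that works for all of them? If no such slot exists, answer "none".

Imani free: 08:00-14:30, 16:30-18:00.
Vanya free: 08:00-09:45, 11:00-11:15, 11:30-12:45.
Alice free: 08:45-14:15, 15:30-16:45 (invert busy blocks within the working day).
Tara free: 08:45-10:00, 10:45-12:45.
Imani ∩ Vanya: 08:00-09:45, 11:00-11:15, 11:30-12:45.
Imani ∩ Vanya ∩ Alice: 08:45-09:45, 11:00-11:15, 11:30-12:45.
Imani ∩ Vanya ∩ Alice ∩ Tara: 08:45-09:45, 11:00-11:15, 11:30-12:45.
So the common availability across everyone is 08:45-09:45, 11:00-11:15, 11:30-12:45.
The first common window of at least 30 minutes is 08:45-09:45, so the earliest start is 08:45.

08:45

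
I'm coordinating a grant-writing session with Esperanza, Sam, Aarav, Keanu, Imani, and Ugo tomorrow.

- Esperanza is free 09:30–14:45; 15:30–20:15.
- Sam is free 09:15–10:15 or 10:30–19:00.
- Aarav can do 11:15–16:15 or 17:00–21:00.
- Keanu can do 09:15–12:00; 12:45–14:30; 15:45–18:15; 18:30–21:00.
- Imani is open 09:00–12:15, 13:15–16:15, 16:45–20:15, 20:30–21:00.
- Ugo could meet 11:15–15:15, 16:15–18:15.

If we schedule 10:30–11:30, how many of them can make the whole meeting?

Esperanza, Sam, Keanu, and Imani can make the full 10:30-11:30 slot — that's 4.

4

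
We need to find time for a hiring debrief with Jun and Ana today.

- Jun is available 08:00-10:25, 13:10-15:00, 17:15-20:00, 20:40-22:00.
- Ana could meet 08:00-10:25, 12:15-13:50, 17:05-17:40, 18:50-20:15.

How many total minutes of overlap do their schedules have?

280

Jun ∩ Ana: 08:00-10:25, 13:10-13:50, 17:15-17:40, 18:50-20:00.
Summing the common windows: 145 + 40 + 25 + 70 = 280 minutes.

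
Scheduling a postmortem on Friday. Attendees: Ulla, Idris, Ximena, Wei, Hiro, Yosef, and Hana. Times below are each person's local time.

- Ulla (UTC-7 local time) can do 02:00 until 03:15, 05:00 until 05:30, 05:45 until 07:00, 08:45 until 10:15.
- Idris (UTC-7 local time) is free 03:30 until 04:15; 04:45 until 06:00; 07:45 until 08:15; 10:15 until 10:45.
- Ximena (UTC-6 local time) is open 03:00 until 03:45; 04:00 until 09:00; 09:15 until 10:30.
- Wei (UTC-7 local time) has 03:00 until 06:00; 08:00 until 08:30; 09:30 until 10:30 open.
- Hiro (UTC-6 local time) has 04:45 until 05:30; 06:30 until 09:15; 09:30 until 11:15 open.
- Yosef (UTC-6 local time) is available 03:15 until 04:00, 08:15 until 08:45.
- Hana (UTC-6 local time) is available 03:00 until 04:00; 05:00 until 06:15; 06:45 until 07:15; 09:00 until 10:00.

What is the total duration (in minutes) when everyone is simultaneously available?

0

Ulla in UTC: 09:00-10:15, 12:00-12:30, 12:45-14:00, 15:45-17:15 (add 7h to convert from UTC-7).
Idris in UTC: 10:30-11:15, 11:45-13:00, 14:45-15:15, 17:15-17:45 (add 7h to convert from UTC-7).
Ximena in UTC: 09:00-09:45, 10:00-15:00, 15:15-16:30 (add 6h to convert from UTC-6).
Wei in UTC: 10:00-13:00, 15:00-15:30, 16:30-17:30 (add 7h to convert from UTC-7).
Hiro in UTC: 10:45-11:30, 12:30-15:15, 15:30-17:15 (add 6h to convert from UTC-6).
Yosef in UTC: 09:15-10:00, 14:15-14:45 (add 6h to convert from UTC-6).
Hana in UTC: 09:00-10:00, 11:00-12:15, 12:45-13:15, 15:00-16:00 (add 6h to convert from UTC-6).
Ulla ∩ Idris: 12:00-12:30, 12:45-13:00.
Ulla ∩ Idris ∩ Ximena: 12:00-12:30, 12:45-13:00.
Ulla ∩ Idris ∩ Ximena ∩ Wei: 12:00-12:30, 12:45-13:00.
Ulla ∩ Idris ∩ Ximena ∩ Wei ∩ Hiro: 12:45-13:00.
Ulla ∩ Idris ∩ Ximena ∩ Wei ∩ Hiro ∩ Yosef: ∅.
Ulla ∩ Idris ∩ Ximena ∩ Wei ∩ Hiro ∩ Yosef ∩ Hana: ∅.
There is no time when everyone is free.
There is no common window, so the total is 0 minutes.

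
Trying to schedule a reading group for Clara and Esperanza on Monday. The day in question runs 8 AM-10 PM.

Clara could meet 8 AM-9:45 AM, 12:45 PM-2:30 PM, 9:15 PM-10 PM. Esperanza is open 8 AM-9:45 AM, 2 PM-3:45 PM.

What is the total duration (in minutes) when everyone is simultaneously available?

Clara ∩ Esperanza: 08:00-09:45, 14:00-14:30.
Summing the common windows: 105 + 30 = 135 minutes.

135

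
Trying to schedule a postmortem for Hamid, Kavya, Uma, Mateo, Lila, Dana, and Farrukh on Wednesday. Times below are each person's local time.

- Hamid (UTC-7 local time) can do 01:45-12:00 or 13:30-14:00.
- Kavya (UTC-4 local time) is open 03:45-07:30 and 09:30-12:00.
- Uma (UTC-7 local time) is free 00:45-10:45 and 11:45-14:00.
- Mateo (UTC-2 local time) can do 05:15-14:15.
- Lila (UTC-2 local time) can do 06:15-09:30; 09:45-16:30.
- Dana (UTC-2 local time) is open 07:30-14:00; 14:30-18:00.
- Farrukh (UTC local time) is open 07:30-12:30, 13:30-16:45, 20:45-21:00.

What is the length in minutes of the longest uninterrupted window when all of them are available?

Hamid in UTC: 08:45-19:00, 20:30-21:00 (add 7h to convert from UTC-7).
Kavya in UTC: 07:45-11:30, 13:30-16:00 (add 4h to convert from UTC-4).
Uma in UTC: 07:45-17:45, 18:45-21:00 (add 7h to convert from UTC-7).
Mateo in UTC: 07:15-16:15 (add 2h to convert from UTC-2).
Lila in UTC: 08:15-11:30, 11:45-18:30 (add 2h to convert from UTC-2).
Dana in UTC: 09:30-16:00, 16:30-20:00 (add 2h to convert from UTC-2).
Farrukh in UTC: 07:30-12:30, 13:30-16:45, 20:45-21:00.
Hamid ∩ Kavya: 08:45-11:30, 13:30-16:00.
Hamid ∩ Kavya ∩ Uma: 08:45-11:30, 13:30-16:00.
Hamid ∩ Kavya ∩ Uma ∩ Mateo: 08:45-11:30, 13:30-16:00.
Hamid ∩ Kavya ∩ Uma ∩ Mateo ∩ Lila: 08:45-11:30, 13:30-16:00.
Hamid ∩ Kavya ∩ Uma ∩ Mateo ∩ Lila ∩ Dana: 09:30-11:30, 13:30-16:00.
Hamid ∩ Kavya ∩ Uma ∩ Mateo ∩ Lila ∩ Dana ∩ Farrukh: 09:30-11:30, 13:30-16:00.
The longest is 13:30-16:00 at 150 minutes.

150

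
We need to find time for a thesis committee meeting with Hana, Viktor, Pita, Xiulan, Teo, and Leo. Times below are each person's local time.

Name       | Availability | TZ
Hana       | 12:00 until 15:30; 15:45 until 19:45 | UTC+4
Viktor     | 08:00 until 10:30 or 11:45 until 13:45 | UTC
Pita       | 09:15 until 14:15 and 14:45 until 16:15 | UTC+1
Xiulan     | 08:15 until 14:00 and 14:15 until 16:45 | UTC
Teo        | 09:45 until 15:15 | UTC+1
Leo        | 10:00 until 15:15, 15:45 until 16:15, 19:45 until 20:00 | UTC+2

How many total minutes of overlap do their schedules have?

Hana in UTC: 08:00-11:30, 11:45-15:45 (subtract 4h to convert from UTC+4).
Viktor in UTC: 08:00-10:30, 11:45-13:45.
Pita in UTC: 08:15-13:15, 13:45-15:15 (subtract 1h to convert from UTC+1).
Xiulan in UTC: 08:15-14:00, 14:15-16:45.
Teo in UTC: 08:45-14:15 (subtract 1h to convert from UTC+1).
Leo in UTC: 08:00-13:15, 13:45-14:15, 17:45-18:00 (subtract 2h to convert from UTC+2).
Hana ∩ Viktor: 08:00-10:30, 11:45-13:45.
Hana ∩ Viktor ∩ Pita: 08:15-10:30, 11:45-13:15.
Hana ∩ Viktor ∩ Pita ∩ Xiulan: 08:15-10:30, 11:45-13:15.
Hana ∩ Viktor ∩ Pita ∩ Xiulan ∩ Teo: 08:45-10:30, 11:45-13:15.
Hana ∩ Viktor ∩ Pita ∩ Xiulan ∩ Teo ∩ Leo: 08:45-10:30, 11:45-13:15.
Summing the common windows: 105 + 90 = 195 minutes.

195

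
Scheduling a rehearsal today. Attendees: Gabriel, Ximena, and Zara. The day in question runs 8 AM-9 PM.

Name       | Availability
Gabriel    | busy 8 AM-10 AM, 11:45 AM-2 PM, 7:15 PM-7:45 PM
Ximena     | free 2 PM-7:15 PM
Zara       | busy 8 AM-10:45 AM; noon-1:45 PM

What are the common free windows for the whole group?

Gabriel free: 10:00-11:45, 14:00-19:15, 19:45-21:00 (invert busy blocks within the working day).
Ximena free: 14:00-19:15.
Zara free: 10:45-12:00, 13:45-21:00 (invert busy blocks within the working day).
Gabriel ∩ Ximena: 14:00-19:15.
Gabriel ∩ Ximena ∩ Zara: 14:00-19:15.

14:00-19:15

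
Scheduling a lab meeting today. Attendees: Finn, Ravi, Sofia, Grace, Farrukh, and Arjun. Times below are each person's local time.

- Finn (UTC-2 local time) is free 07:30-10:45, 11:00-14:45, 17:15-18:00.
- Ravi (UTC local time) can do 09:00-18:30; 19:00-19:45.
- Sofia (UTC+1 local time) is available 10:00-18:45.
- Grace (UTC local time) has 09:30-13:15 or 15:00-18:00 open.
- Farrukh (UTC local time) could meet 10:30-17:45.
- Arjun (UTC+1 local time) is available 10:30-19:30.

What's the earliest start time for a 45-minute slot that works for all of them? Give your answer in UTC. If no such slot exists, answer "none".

10:30

Finn in UTC: 09:30-12:45, 13:00-16:45, 19:15-20:00 (add 2h to convert from UTC-2).
Ravi in UTC: 09:00-18:30, 19:00-19:45.
Sofia in UTC: 09:00-17:45 (subtract 1h to convert from UTC+1).
Grace in UTC: 09:30-13:15, 15:00-18:00.
Farrukh in UTC: 10:30-17:45.
Arjun in UTC: 09:30-18:30 (subtract 1h to convert from UTC+1).
Finn ∩ Ravi: 09:30-12:45, 13:00-16:45, 19:15-19:45.
Finn ∩ Ravi ∩ Sofia: 09:30-12:45, 13:00-16:45.
Finn ∩ Ravi ∩ Sofia ∩ Grace: 09:30-12:45, 13:00-13:15, 15:00-16:45.
Finn ∩ Ravi ∩ Sofia ∩ Grace ∩ Farrukh: 10:30-12:45, 13:00-13:15, 15:00-16:45.
Finn ∩ Ravi ∩ Sofia ∩ Grace ∩ Farrukh ∩ Arjun: 10:30-12:45, 13:00-13:15, 15:00-16:45.
Those are the intersection windows.
The first common window of at least 45 minutes is 10:30-12:45, so the earliest start is 10:30.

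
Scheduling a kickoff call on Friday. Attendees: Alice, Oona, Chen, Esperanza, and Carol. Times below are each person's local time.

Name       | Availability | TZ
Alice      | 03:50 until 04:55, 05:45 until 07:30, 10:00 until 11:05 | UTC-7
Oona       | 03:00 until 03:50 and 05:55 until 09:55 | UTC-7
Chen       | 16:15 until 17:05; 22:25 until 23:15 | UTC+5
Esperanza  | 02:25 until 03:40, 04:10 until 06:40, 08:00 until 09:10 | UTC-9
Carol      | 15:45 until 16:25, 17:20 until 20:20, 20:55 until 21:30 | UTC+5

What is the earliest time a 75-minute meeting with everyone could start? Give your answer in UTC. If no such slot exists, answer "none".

Alice in UTC: 10:50-11:55, 12:45-14:30, 17:00-18:05 (add 7h to convert from UTC-7).
Oona in UTC: 10:00-10:50, 12:55-16:55 (add 7h to convert from UTC-7).
Chen in UTC: 11:15-12:05, 17:25-18:15 (subtract 5h to convert from UTC+5).
Esperanza in UTC: 11:25-12:40, 13:10-15:40, 17:00-18:10 (add 9h to convert from UTC-9).
Carol in UTC: 10:45-11:25, 12:20-15:20, 15:55-16:30 (subtract 5h to convert from UTC+5).
Alice ∩ Oona: 12:55-14:30.
Alice ∩ Oona ∩ Chen: ∅.
Alice ∩ Oona ∩ Chen ∩ Esperanza: ∅.
Alice ∩ Oona ∩ Chen ∩ Esperanza ∩ Carol: ∅.
There is no time when everyone is free.
No common window is at least 75 minutes long.

none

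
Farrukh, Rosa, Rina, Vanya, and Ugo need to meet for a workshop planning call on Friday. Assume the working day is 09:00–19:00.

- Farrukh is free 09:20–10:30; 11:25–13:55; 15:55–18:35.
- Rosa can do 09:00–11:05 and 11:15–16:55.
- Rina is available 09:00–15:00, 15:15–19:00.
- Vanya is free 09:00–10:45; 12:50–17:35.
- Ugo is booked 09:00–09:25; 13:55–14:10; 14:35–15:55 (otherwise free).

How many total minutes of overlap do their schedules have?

190

Farrukh free: 09:20-10:30, 11:25-13:55, 15:55-18:35.
Rosa free: 09:00-11:05, 11:15-16:55.
Rina free: 09:00-15:00, 15:15-19:00.
Vanya free: 09:00-10:45, 12:50-17:35.
Ugo free: 09:25-13:55, 14:10-14:35, 15:55-19:00 (invert busy blocks within the working day).
Farrukh ∩ Rosa: 09:20-10:30, 11:25-13:55, 15:55-16:55.
Farrukh ∩ Rosa ∩ Rina: 09:20-10:30, 11:25-13:55, 15:55-16:55.
Farrukh ∩ Rosa ∩ Rina ∩ Vanya: 09:20-10:30, 12:50-13:55, 15:55-16:55.
Farrukh ∩ Rosa ∩ Rina ∩ Vanya ∩ Ugo: 09:25-10:30, 12:50-13:55, 15:55-16:55.
So the common availability across everyone is 09:25-10:30, 12:50-13:55, 15:55-16:55.
Summing the common windows: 65 + 65 + 60 = 190 minutes.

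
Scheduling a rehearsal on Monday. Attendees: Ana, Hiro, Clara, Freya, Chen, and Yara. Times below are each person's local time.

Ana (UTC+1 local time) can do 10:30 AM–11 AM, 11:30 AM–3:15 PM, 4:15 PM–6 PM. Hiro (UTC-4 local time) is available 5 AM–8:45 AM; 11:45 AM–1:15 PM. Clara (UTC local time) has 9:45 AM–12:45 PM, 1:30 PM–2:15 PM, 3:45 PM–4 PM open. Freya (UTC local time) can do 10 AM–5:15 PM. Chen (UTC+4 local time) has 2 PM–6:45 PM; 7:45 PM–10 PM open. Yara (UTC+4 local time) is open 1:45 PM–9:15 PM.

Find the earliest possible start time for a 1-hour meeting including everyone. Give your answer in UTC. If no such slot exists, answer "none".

Ana in UTC: 09:30-10:00, 10:30-14:15, 15:15-17:00 (subtract 1h to convert from UTC+1).
Hiro in UTC: 09:00-12:45, 15:45-17:15 (add 4h to convert from UTC-4).
Clara in UTC: 09:45-12:45, 13:30-14:15, 15:45-16:00.
Freya in UTC: 10:00-17:15.
Chen in UTC: 10:00-14:45, 15:45-18:00 (subtract 4h to convert from UTC+4).
Yara in UTC: 09:45-17:15 (subtract 4h to convert from UTC+4).
Ana ∩ Hiro: 09:30-10:00, 10:30-12:45, 15:45-17:00.
Ana ∩ Hiro ∩ Clara: 09:45-10:00, 10:30-12:45, 15:45-16:00.
Ana ∩ Hiro ∩ Clara ∩ Freya: 10:30-12:45, 15:45-16:00.
Ana ∩ Hiro ∩ Clara ∩ Freya ∩ Chen: 10:30-12:45, 15:45-16:00.
Ana ∩ Hiro ∩ Clara ∩ Freya ∩ Chen ∩ Yara: 10:30-12:45, 15:45-16:00.
Those are the intersection windows.
The first common window of at least 60 minutes is 10:30-12:45, so the earliest start is 10:30.

10:30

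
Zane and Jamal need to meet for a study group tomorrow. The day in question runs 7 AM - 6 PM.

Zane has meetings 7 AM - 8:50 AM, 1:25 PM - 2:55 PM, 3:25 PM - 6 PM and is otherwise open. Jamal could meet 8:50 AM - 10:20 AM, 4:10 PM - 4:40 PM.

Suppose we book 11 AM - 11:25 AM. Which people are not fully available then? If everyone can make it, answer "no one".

Jamal

Zane free: 08:50-13:25, 14:55-15:25 (invert busy blocks within the working day).
Jamal free: 08:50-10:20, 16:10-16:40.
Zane: free for 11:00-11:25. Jamal: not fully free for 11:00-11:25.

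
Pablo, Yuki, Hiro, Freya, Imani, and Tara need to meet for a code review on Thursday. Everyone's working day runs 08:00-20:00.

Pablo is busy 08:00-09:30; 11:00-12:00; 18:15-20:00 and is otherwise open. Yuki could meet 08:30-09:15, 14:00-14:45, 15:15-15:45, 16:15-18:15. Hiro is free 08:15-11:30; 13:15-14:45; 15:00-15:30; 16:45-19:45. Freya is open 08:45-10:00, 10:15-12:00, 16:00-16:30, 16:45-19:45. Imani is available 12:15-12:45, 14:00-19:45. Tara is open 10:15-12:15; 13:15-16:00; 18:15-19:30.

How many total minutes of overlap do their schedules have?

Pablo free: 09:30-11:00, 12:00-18:15 (invert busy blocks within the working day).
Yuki free: 08:30-09:15, 14:00-14:45, 15:15-15:45, 16:15-18:15.
Hiro free: 08:15-11:30, 13:15-14:45, 15:00-15:30, 16:45-19:45.
Freya free: 08:45-10:00, 10:15-12:00, 16:00-16:30, 16:45-19:45.
Imani free: 12:15-12:45, 14:00-19:45.
Tara free: 10:15-12:15, 13:15-16:00, 18:15-19:30.
Pablo ∩ Yuki: 14:00-14:45, 15:15-15:45, 16:15-18:15.
Pablo ∩ Yuki ∩ Hiro: 14:00-14:45, 15:15-15:30, 16:45-18:15.
Pablo ∩ Yuki ∩ Hiro ∩ Freya: 16:45-18:15.
Pablo ∩ Yuki ∩ Hiro ∩ Freya ∩ Imani: 16:45-18:15.
Pablo ∩ Yuki ∩ Hiro ∩ Freya ∩ Imani ∩ Tara: ∅.
There is no time when everyone is free.
There is no common window, so the total is 0 minutes.

0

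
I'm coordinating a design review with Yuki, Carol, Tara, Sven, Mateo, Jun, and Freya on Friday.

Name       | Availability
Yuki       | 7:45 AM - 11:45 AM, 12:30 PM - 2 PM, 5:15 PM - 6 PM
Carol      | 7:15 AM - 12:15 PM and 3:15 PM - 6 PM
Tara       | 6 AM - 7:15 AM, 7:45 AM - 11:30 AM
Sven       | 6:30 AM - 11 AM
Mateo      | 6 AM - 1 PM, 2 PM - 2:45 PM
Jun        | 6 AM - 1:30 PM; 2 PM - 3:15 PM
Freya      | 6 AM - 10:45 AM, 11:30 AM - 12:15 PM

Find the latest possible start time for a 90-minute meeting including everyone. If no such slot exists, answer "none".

09:15

Yuki ∩ Carol: 07:45-11:45, 17:15-18:00.
Yuki ∩ Carol ∩ Tara: 07:45-11:30.
Yuki ∩ Carol ∩ Tara ∩ Sven: 07:45-11:00.
Yuki ∩ Carol ∩ Tara ∩ Sven ∩ Mateo: 07:45-11:00.
Yuki ∩ Carol ∩ Tara ∩ Sven ∩ Mateo ∩ Jun: 07:45-11:00.
Yuki ∩ Carol ∩ Tara ∩ Sven ∩ Mateo ∩ Jun ∩ Freya: 07:45-10:45.
So the common availability across everyone is 07:45-10:45.
The last common window of at least 90 minutes is 07:45-10:45; a 90-minute meeting can start as late as 09:15 and still end by 10:45.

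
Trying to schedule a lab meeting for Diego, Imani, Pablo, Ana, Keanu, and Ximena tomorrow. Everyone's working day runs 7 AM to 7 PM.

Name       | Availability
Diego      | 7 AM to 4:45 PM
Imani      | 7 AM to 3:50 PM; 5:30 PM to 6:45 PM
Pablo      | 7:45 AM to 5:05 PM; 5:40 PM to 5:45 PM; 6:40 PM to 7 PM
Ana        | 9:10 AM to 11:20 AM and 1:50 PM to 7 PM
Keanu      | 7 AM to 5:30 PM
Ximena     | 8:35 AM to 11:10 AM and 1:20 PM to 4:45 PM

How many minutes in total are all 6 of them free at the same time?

240

Diego ∩ Imani: 07:00-15:50.
Diego ∩ Imani ∩ Pablo: 07:45-15:50.
Diego ∩ Imani ∩ Pablo ∩ Ana: 09:10-11:20, 13:50-15:50.
Diego ∩ Imani ∩ Pablo ∩ Ana ∩ Keanu: 09:10-11:20, 13:50-15:50.
Diego ∩ Imani ∩ Pablo ∩ Ana ∩ Keanu ∩ Ximena: 09:10-11:10, 13:50-15:50.
Those are the intersection windows.
Summing the common windows: 120 + 120 = 240 minutes.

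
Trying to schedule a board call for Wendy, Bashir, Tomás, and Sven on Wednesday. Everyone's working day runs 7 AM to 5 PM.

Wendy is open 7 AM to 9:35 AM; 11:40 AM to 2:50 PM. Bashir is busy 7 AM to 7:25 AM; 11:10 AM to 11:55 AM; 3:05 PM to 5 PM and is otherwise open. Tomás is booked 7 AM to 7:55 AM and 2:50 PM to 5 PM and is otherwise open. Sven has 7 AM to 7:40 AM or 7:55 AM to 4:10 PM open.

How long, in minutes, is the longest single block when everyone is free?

175

Wendy free: 07:00-09:35, 11:40-14:50.
Bashir free: 07:25-11:10, 11:55-15:05 (invert busy blocks within the working day).
Tomás free: 07:55-14:50 (invert busy blocks within the working day).
Sven free: 07:00-07:40, 07:55-16:10.
Wendy ∩ Bashir: 07:25-09:35, 11:55-14:50.
Wendy ∩ Bashir ∩ Tomás: 07:55-09:35, 11:55-14:50.
Wendy ∩ Bashir ∩ Tomás ∩ Sven: 07:55-09:35, 11:55-14:50.
Those are the intersection windows.
The longest is 11:55-14:50 at 175 minutes.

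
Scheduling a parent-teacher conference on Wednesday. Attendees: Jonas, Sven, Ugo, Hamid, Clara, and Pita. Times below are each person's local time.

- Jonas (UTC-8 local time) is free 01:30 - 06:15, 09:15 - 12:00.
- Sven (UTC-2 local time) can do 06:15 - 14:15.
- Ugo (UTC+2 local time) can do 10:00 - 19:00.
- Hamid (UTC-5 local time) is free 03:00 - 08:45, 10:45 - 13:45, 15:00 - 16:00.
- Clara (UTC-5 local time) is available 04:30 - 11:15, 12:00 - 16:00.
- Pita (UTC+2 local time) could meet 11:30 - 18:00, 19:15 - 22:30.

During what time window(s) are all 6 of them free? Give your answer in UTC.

09:30-13:45

Jonas in UTC: 09:30-14:15, 17:15-20:00 (add 8h to convert from UTC-8).
Sven in UTC: 08:15-16:15 (add 2h to convert from UTC-2).
Ugo in UTC: 08:00-17:00 (subtract 2h to convert from UTC+2).
Hamid in UTC: 08:00-13:45, 15:45-18:45, 20:00-21:00 (add 5h to convert from UTC-5).
Clara in UTC: 09:30-16:15, 17:00-21:00 (add 5h to convert from UTC-5).
Pita in UTC: 09:30-16:00, 17:15-20:30 (subtract 2h to convert from UTC+2).
Jonas ∩ Sven: 09:30-14:15.
Jonas ∩ Sven ∩ Ugo: 09:30-14:15.
Jonas ∩ Sven ∩ Ugo ∩ Hamid: 09:30-13:45.
Jonas ∩ Sven ∩ Ugo ∩ Hamid ∩ Clara: 09:30-13:45.
Jonas ∩ Sven ∩ Ugo ∩ Hamid ∩ Clara ∩ Pita: 09:30-13:45.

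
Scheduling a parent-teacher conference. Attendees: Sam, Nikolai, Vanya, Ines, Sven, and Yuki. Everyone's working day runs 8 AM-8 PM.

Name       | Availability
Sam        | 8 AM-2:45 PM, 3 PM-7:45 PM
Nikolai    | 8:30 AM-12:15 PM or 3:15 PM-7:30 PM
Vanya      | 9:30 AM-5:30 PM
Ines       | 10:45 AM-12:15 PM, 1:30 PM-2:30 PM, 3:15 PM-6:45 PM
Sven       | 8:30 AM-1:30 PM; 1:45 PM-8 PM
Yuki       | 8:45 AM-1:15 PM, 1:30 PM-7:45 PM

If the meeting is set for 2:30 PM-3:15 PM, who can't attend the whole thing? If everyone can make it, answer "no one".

Ines, Nikolai, Sam

Sam: not fully free for 14:30-15:15. Nikolai: not fully free for 14:30-15:15. Vanya: free for 14:30-15:15. Ines: not fully free for 14:30-15:15. Sven: free for 14:30-15:15. Yuki: free for 14:30-15:15.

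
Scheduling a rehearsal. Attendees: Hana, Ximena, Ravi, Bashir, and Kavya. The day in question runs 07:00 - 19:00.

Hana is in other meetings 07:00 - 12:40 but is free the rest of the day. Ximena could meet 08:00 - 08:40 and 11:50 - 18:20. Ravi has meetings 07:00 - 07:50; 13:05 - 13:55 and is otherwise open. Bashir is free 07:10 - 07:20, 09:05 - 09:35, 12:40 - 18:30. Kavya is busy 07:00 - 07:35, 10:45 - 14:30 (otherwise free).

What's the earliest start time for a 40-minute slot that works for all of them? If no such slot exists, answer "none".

Hana free: 12:40-19:00 (invert busy blocks within the working day).
Ximena free: 08:00-08:40, 11:50-18:20.
Ravi free: 07:50-13:05, 13:55-19:00 (invert busy blocks within the working day).
Bashir free: 07:10-07:20, 09:05-09:35, 12:40-18:30.
Kavya free: 07:35-10:45, 14:30-19:00 (invert busy blocks within the working day).
Hana ∩ Ximena: 12:40-18:20.
Hana ∩ Ximena ∩ Ravi: 12:40-13:05, 13:55-18:20.
Hana ∩ Ximena ∩ Ravi ∩ Bashir: 12:40-13:05, 13:55-18:20.
Hana ∩ Ximena ∩ Ravi ∩ Bashir ∩ Kavya: 14:30-18:20.
The first common window of at least 40 minutes is 14:30-18:20, so the earliest start is 14:30.

14:30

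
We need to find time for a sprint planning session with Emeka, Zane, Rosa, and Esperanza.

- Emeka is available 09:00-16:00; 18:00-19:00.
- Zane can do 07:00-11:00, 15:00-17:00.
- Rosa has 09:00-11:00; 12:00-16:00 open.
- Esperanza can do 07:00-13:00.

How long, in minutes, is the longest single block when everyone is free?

120

Emeka ∩ Zane: 09:00-11:00, 15:00-16:00.
Emeka ∩ Zane ∩ Rosa: 09:00-11:00, 15:00-16:00.
Emeka ∩ Zane ∩ Rosa ∩ Esperanza: 09:00-11:00.
Those are the intersection windows.
The longest is 09:00-11:00 at 120 minutes.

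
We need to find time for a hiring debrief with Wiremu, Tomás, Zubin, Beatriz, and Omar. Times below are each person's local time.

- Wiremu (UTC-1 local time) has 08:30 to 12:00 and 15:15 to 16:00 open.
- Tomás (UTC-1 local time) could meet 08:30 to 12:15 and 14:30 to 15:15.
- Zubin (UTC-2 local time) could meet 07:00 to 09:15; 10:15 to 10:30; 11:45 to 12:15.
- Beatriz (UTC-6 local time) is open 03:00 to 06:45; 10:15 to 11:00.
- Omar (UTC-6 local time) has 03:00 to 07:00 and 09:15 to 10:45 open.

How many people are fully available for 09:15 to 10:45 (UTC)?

3

Wiremu in UTC: 09:30-13:00, 16:15-17:00 (add 1h to convert from UTC-1).
Tomás in UTC: 09:30-13:15, 15:30-16:15 (add 1h to convert from UTC-1).
Zubin in UTC: 09:00-11:15, 12:15-12:30, 13:45-14:15 (add 2h to convert from UTC-2).
Beatriz in UTC: 09:00-12:45, 16:15-17:00 (add 6h to convert from UTC-6).
Omar in UTC: 09:00-13:00, 15:15-16:45 (add 6h to convert from UTC-6).
Zubin, Beatriz, and Omar can make the full 09:15-10:45 slot — that's 3.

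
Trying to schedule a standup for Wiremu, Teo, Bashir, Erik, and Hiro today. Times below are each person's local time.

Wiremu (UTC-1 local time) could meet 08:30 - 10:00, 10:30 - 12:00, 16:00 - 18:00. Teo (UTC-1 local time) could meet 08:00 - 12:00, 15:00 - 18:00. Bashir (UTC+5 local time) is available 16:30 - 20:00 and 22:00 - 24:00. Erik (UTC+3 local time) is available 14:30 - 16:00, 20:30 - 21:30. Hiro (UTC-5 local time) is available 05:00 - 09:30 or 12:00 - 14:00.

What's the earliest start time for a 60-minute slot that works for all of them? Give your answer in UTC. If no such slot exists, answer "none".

Wiremu in UTC: 09:30-11:00, 11:30-13:00, 17:00-19:00 (add 1h to convert from UTC-1).
Teo in UTC: 09:00-13:00, 16:00-19:00 (add 1h to convert from UTC-1).
Bashir in UTC: 11:30-15:00, 17:00-19:00 (subtract 5h to convert from UTC+5).
Erik in UTC: 11:30-13:00, 17:30-18:30 (subtract 3h to convert from UTC+3).
Hiro in UTC: 10:00-14:30, 17:00-19:00 (add 5h to convert from UTC-5).
Wiremu ∩ Teo: 09:30-11:00, 11:30-13:00, 17:00-19:00.
Wiremu ∩ Teo ∩ Bashir: 11:30-13:00, 17:00-19:00.
Wiremu ∩ Teo ∩ Bashir ∩ Erik: 11:30-13:00, 17:30-18:30.
Wiremu ∩ Teo ∩ Bashir ∩ Erik ∩ Hiro: 11:30-13:00, 17:30-18:30.
The first common window of at least 60 minutes is 11:30-13:00, so the earliest start is 11:30.

11:30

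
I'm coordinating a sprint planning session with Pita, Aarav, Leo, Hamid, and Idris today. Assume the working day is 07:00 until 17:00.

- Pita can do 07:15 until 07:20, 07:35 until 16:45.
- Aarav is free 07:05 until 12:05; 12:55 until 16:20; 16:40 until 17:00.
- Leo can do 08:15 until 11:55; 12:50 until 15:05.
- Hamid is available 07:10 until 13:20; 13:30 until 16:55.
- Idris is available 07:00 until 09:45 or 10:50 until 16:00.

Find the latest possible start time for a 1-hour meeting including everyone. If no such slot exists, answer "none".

14:05

Pita ∩ Aarav: 07:15-07:20, 07:35-12:05, 12:55-16:20, 16:40-16:45.
Pita ∩ Aarav ∩ Leo: 08:15-11:55, 12:55-15:05.
Pita ∩ Aarav ∩ Leo ∩ Hamid: 08:15-11:55, 12:55-13:20, 13:30-15:05.
Pita ∩ Aarav ∩ Leo ∩ Hamid ∩ Idris: 08:15-09:45, 10:50-11:55, 12:55-13:20, 13:30-15:05.
The last common window of at least 60 minutes is 13:30-15:05; a 60-minute meeting can start as late as 14:05 and still end by 15:05.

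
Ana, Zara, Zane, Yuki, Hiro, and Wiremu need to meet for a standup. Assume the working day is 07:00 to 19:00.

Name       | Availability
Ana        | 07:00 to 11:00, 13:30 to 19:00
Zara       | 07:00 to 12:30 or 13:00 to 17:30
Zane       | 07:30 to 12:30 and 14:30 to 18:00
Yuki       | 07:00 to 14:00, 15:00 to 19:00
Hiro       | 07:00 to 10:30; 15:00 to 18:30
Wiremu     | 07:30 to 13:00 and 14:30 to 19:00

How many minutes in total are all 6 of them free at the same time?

330

Ana ∩ Zara: 07:00-11:00, 13:30-17:30.
Ana ∩ Zara ∩ Zane: 07:30-11:00, 14:30-17:30.
Ana ∩ Zara ∩ Zane ∩ Yuki: 07:30-11:00, 15:00-17:30.
Ana ∩ Zara ∩ Zane ∩ Yuki ∩ Hiro: 07:30-10:30, 15:00-17:30.
Ana ∩ Zara ∩ Zane ∩ Yuki ∩ Hiro ∩ Wiremu: 07:30-10:30, 15:00-17:30.
Summing the common windows: 180 + 150 = 330 minutes.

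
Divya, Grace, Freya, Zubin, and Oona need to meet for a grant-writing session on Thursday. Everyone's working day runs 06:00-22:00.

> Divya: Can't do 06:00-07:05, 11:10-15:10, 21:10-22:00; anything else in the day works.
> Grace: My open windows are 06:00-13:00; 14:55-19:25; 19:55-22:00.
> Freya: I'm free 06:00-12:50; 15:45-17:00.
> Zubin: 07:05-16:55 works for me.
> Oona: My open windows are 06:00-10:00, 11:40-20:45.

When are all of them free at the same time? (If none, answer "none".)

Divya free: 07:05-11:10, 15:10-21:10 (invert busy blocks within the working day).
Grace free: 06:00-13:00, 14:55-19:25, 19:55-22:00.
Freya free: 06:00-12:50, 15:45-17:00.
Zubin free: 07:05-16:55.
Oona free: 06:00-10:00, 11:40-20:45.
Divya ∩ Grace: 07:05-11:10, 15:10-19:25, 19:55-21:10.
Divya ∩ Grace ∩ Freya: 07:05-11:10, 15:45-17:00.
Divya ∩ Grace ∩ Freya ∩ Zubin: 07:05-11:10, 15:45-16:55.
Divya ∩ Grace ∩ Freya ∩ Zubin ∩ Oona: 07:05-10:00, 15:45-16:55.

07:05-10:00, 15:45-16:55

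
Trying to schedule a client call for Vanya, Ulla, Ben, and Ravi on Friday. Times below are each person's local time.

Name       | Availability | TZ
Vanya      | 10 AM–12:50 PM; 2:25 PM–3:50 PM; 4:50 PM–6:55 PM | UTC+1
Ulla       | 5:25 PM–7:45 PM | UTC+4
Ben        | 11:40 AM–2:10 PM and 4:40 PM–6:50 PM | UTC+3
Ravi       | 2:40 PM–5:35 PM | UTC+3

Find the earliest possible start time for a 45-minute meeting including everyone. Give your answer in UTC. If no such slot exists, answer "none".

13:40

Vanya in UTC: 09:00-11:50, 13:25-14:50, 15:50-17:55 (subtract 1h to convert from UTC+1).
Ulla in UTC: 13:25-15:45 (subtract 4h to convert from UTC+4).
Ben in UTC: 08:40-11:10, 13:40-15:50 (subtract 3h to convert from UTC+3).
Ravi in UTC: 11:40-14:35 (subtract 3h to convert from UTC+3).
Vanya ∩ Ulla: 13:25-14:50.
Vanya ∩ Ulla ∩ Ben: 13:40-14:50.
Vanya ∩ Ulla ∩ Ben ∩ Ravi: 13:40-14:35.
The first common window of at least 45 minutes is 13:40-14:35, so the earliest start is 13:40.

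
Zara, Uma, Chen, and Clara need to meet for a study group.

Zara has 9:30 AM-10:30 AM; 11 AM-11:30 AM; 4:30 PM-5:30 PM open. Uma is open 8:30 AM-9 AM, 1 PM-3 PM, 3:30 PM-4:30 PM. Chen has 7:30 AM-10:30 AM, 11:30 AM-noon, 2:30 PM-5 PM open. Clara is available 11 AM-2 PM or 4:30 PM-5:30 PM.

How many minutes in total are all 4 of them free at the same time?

Zara ∩ Uma: ∅.
Zara ∩ Uma ∩ Chen: ∅.
Zara ∩ Uma ∩ Chen ∩ Clara: ∅.
There is no time when everyone is free.
There is no common window, so the total is 0 minutes.

0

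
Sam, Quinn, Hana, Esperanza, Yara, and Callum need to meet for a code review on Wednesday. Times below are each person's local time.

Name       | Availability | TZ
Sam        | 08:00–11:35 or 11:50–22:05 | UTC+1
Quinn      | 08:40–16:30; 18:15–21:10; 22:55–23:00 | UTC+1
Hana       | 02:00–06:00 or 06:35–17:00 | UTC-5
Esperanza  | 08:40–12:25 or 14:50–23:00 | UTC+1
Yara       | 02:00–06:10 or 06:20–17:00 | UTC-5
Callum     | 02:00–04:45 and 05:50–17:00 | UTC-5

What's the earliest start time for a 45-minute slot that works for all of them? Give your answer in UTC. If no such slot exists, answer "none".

Sam in UTC: 07:00-10:35, 10:50-21:05 (subtract 1h to convert from UTC+1).
Quinn in UTC: 07:40-15:30, 17:15-20:10, 21:55-22:00 (subtract 1h to convert from UTC+1).
Hana in UTC: 07:00-11:00, 11:35-22:00 (add 5h to convert from UTC-5).
Esperanza in UTC: 07:40-11:25, 13:50-22:00 (subtract 1h to convert from UTC+1).
Yara in UTC: 07:00-11:10, 11:20-22:00 (add 5h to convert from UTC-5).
Callum in UTC: 07:00-09:45, 10:50-22:00 (add 5h to convert from UTC-5).
Sam ∩ Quinn: 07:40-10:35, 10:50-15:30, 17:15-20:10.
Sam ∩ Quinn ∩ Hana: 07:40-10:35, 10:50-11:00, 11:35-15:30, 17:15-20:10.
Sam ∩ Quinn ∩ Hana ∩ Esperanza: 07:40-10:35, 10:50-11:00, 13:50-15:30, 17:15-20:10.
Sam ∩ Quinn ∩ Hana ∩ Esperanza ∩ Yara: 07:40-10:35, 10:50-11:00, 13:50-15:30, 17:15-20:10.
Sam ∩ Quinn ∩ Hana ∩ Esperanza ∩ Yara ∩ Callum: 07:40-09:45, 10:50-11:00, 13:50-15:30, 17:15-20:10.
The first common window of at least 45 minutes is 07:40-09:45, so the earliest start is 07:40.

07:40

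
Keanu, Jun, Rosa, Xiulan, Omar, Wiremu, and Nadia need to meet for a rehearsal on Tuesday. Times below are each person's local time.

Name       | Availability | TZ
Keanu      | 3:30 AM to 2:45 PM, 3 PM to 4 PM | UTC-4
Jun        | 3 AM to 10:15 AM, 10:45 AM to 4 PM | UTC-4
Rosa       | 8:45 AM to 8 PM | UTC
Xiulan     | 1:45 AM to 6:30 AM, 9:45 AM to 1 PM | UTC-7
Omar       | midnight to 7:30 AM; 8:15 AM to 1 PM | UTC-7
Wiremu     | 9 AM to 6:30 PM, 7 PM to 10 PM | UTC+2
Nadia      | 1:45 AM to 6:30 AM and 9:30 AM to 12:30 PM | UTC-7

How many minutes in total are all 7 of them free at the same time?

420

Keanu in UTC: 07:30-18:45, 19:00-20:00 (add 4h to convert from UTC-4).
Jun in UTC: 07:00-14:15, 14:45-20:00 (add 4h to convert from UTC-4).
Rosa in UTC: 08:45-20:00.
Xiulan in UTC: 08:45-13:30, 16:45-20:00 (add 7h to convert from UTC-7).
Omar in UTC: 07:00-14:30, 15:15-20:00 (add 7h to convert from UTC-7).
Wiremu in UTC: 07:00-16:30, 17:00-20:00 (subtract 2h to convert from UTC+2).
Nadia in UTC: 08:45-13:30, 16:30-19:30 (add 7h to convert from UTC-7).
Keanu ∩ Jun: 07:30-14:15, 14:45-18:45, 19:00-20:00.
Keanu ∩ Jun ∩ Rosa: 08:45-14:15, 14:45-18:45, 19:00-20:00.
Keanu ∩ Jun ∩ Rosa ∩ Xiulan: 08:45-13:30, 16:45-18:45, 19:00-20:00.
Keanu ∩ Jun ∩ Rosa ∩ Xiulan ∩ Omar: 08:45-13:30, 16:45-18:45, 19:00-20:00.
Keanu ∩ Jun ∩ Rosa ∩ Xiulan ∩ Omar ∩ Wiremu: 08:45-13:30, 17:00-18:45, 19:00-20:00.
Keanu ∩ Jun ∩ Rosa ∩ Xiulan ∩ Omar ∩ Wiremu ∩ Nadia: 08:45-13:30, 17:00-18:45, 19:00-19:30.
So the common availability across everyone is 08:45-13:30, 17:00-18:45, 19:00-19:30.
Summing the common windows: 285 + 105 + 30 = 420 minutes.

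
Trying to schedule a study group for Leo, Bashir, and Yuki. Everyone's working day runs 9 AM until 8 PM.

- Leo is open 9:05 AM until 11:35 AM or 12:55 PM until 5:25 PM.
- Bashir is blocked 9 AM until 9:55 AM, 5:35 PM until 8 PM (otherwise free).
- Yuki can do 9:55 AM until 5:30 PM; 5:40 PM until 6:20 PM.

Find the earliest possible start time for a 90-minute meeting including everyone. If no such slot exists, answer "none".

09:55

Leo free: 09:05-11:35, 12:55-17:25.
Bashir free: 09:55-17:35 (invert busy blocks within the working day).
Yuki free: 09:55-17:30, 17:40-18:20.
Leo ∩ Bashir: 09:55-11:35, 12:55-17:25.
Leo ∩ Bashir ∩ Yuki: 09:55-11:35, 12:55-17:25.
The first common window of at least 90 minutes is 09:55-11:35, so the earliest start is 09:55.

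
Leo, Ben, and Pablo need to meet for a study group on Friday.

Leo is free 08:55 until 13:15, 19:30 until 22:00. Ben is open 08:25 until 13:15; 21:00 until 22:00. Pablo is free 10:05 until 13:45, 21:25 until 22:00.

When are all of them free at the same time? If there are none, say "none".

Leo ∩ Ben: 08:55-13:15, 21:00-22:00.
Leo ∩ Ben ∩ Pablo: 10:05-13:15, 21:25-22:00.

10:05-13:15, 21:25-22:00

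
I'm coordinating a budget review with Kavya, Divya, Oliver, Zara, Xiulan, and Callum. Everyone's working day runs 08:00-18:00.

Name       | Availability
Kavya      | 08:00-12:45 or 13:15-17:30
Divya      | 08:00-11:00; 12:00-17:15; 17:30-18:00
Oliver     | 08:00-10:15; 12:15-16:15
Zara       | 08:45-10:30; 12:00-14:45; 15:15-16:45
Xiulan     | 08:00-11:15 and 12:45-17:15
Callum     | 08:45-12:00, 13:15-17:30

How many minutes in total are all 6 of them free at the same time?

Kavya ∩ Divya: 08:00-11:00, 12:00-12:45, 13:15-17:15.
Kavya ∩ Divya ∩ Oliver: 08:00-10:15, 12:15-12:45, 13:15-16:15.
Kavya ∩ Divya ∩ Oliver ∩ Zara: 08:45-10:15, 12:15-12:45, 13:15-14:45, 15:15-16:15.
Kavya ∩ Divya ∩ Oliver ∩ Zara ∩ Xiulan: 08:45-10:15, 13:15-14:45, 15:15-16:15.
Kavya ∩ Divya ∩ Oliver ∩ Zara ∩ Xiulan ∩ Callum: 08:45-10:15, 13:15-14:45, 15:15-16:15.
Summing the common windows: 90 + 90 + 60 = 240 minutes.

240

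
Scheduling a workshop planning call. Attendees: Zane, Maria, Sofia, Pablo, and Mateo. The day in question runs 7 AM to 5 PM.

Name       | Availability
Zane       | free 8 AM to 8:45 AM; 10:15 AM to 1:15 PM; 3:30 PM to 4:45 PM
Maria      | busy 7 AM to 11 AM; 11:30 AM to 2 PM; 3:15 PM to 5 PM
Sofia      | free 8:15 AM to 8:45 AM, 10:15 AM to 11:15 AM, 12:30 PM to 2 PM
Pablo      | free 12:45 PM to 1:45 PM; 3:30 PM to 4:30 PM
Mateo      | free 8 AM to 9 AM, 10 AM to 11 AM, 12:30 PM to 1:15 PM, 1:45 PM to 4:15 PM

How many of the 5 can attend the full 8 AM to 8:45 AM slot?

Zane free: 08:00-08:45, 10:15-13:15, 15:30-16:45.
Maria free: 11:00-11:30, 14:00-15:15 (invert busy blocks within the working day).
Sofia free: 08:15-08:45, 10:15-11:15, 12:30-14:00.
Pablo free: 12:45-13:45, 15:30-16:30.
Mateo free: 08:00-09:00, 10:00-11:00, 12:30-13:15, 13:45-16:15.
Zane and Mateo can make the full 08:00-08:45 slot — that's 2.

2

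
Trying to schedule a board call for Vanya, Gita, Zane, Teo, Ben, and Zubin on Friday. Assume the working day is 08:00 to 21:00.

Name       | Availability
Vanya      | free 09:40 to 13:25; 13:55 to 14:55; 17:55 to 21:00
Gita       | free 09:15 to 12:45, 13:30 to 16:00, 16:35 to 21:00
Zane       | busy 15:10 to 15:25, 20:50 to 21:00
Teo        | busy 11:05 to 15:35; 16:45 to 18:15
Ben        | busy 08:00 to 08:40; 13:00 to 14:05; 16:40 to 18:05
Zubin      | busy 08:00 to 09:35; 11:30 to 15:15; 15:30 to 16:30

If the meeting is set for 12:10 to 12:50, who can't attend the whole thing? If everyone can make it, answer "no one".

Gita, Teo, Zubin

Vanya free: 09:40-13:25, 13:55-14:55, 17:55-21:00.
Gita free: 09:15-12:45, 13:30-16:00, 16:35-21:00.
Zane free: 08:00-15:10, 15:25-20:50 (invert busy blocks within the working day).
Teo free: 08:00-11:05, 15:35-16:45, 18:15-21:00 (invert busy blocks within the working day).
Ben free: 08:40-13:00, 14:05-16:40, 18:05-21:00 (invert busy blocks within the working day).
Zubin free: 09:35-11:30, 15:15-15:30, 16:30-21:00 (invert busy blocks within the working day).
Vanya: free for 12:10-12:50. Gita: not fully free for 12:10-12:50. Zane: free for 12:10-12:50. Teo: not fully free for 12:10-12:50. Ben: free for 12:10-12:50. Zubin: not fully free for 12:10-12:50.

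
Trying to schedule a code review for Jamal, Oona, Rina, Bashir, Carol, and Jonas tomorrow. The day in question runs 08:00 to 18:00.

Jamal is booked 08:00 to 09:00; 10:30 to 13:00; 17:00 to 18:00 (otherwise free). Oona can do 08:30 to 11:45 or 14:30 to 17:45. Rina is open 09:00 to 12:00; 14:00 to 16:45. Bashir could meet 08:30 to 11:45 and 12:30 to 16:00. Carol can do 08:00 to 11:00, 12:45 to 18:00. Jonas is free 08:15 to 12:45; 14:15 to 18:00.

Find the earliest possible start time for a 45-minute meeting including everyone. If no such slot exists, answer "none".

Jamal free: 09:00-10:30, 13:00-17:00 (invert busy blocks within the working day).
Oona free: 08:30-11:45, 14:30-17:45.
Rina free: 09:00-12:00, 14:00-16:45.
Bashir free: 08:30-11:45, 12:30-16:00.
Carol free: 08:00-11:00, 12:45-18:00.
Jonas free: 08:15-12:45, 14:15-18:00.
Jamal ∩ Oona: 09:00-10:30, 14:30-17:00.
Jamal ∩ Oona ∩ Rina: 09:00-10:30, 14:30-16:45.
Jamal ∩ Oona ∩ Rina ∩ Bashir: 09:00-10:30, 14:30-16:00.
Jamal ∩ Oona ∩ Rina ∩ Bashir ∩ Carol: 09:00-10:30, 14:30-16:00.
Jamal ∩ Oona ∩ Rina ∩ Bashir ∩ Carol ∩ Jonas: 09:00-10:30, 14:30-16:00.
The first common window of at least 45 minutes is 09:00-10:30, so the earliest start is 09:00.

09:00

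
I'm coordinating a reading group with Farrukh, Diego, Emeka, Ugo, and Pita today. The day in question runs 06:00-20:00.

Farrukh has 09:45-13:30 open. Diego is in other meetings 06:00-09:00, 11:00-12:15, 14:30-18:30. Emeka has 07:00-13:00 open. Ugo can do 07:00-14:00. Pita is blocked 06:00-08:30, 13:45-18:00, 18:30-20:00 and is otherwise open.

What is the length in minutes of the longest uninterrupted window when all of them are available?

Farrukh free: 09:45-13:30.
Diego free: 09:00-11:00, 12:15-14:30, 18:30-20:00 (invert busy blocks within the working day).
Emeka free: 07:00-13:00.
Ugo free: 07:00-14:00.
Pita free: 08:30-13:45, 18:00-18:30 (invert busy blocks within the working day).
Farrukh ∩ Diego: 09:45-11:00, 12:15-13:30.
Farrukh ∩ Diego ∩ Emeka: 09:45-11:00, 12:15-13:00.
Farrukh ∩ Diego ∩ Emeka ∩ Ugo: 09:45-11:00, 12:15-13:00.
Farrukh ∩ Diego ∩ Emeka ∩ Ugo ∩ Pita: 09:45-11:00, 12:15-13:00.
The longest is 09:45-11:00 at 75 minutes.

75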